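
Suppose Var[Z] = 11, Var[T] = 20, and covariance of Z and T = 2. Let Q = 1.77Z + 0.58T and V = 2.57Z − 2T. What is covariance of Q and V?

covariance of Q and V = 22.7391

By bilinearity, covariance of Q and V = ac·Var[Z] + bd·Var[T] + (ad+bc)·covariance of Z and T, with a=1.77, b=0.58, c=2.57, d=-2.
ac·Var[Z] = 1.77·2.57·11 = 50.0379
bd·Var[T] = 0.58·(-2)·20 = -23.2
(ad+bc)·covariance of Z and T = (-2.0494)·2 = -4.0988
covariance of Q and V = 50.0379 + (-23.2) + (-4.0988) = 22.7391.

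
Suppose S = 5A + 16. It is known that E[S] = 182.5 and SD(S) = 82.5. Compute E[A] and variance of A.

From S = 5A + 16: E[S] = a·E[A] + b, so E[A] = (E[S] − b)/a = (182.5 − 16)/5 = 33.3.
variance of S = 82.5² = 6806.25.
variance of S = a²·variance of A, so variance of A = 6806.25/5² = 272.25.

E[A] = 33.3, variance of A = 272.25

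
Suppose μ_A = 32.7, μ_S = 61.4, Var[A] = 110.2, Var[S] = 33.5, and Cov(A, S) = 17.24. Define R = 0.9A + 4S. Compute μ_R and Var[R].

μ_R = 275.03, Var[R] = 749.39

μ_R = 0.9·μ_A + 4·μ_S = 0.9·32.7 + 4·61.4 = 275.03.
Var[R] = a²·Var[A] + b²·Var[S] + 2ab·Cov(A, S) with a = 0.9, b = 4.
= 0.9²·110.2 + 4²·33.5 + 2·0.9·4·17.24
= 89.262 + 536 + 124.128 = 749.39.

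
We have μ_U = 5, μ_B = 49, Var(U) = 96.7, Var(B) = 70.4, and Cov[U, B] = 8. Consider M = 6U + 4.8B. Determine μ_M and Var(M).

μ_M = 6·μ_U + 4.8·μ_B = 6·5 + 4.8·49 = 265.2.
Var(M) = a²·Var(U) + b²·Var(B) + 2ab·Cov[U, B] with a = 6, b = 4.8.
= 6²·96.7 + 4.8²·70.4 + 2·6·4.8·8
= 3481.2 + 1622.016 + 460.8 = 5564.016.

μ_M = 265.2, Var(M) = 5564.016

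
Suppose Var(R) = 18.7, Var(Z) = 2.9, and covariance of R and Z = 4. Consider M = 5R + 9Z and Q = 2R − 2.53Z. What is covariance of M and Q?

covariance of M and Q = 142.367

By bilinearity, covariance of M and Q = ac·Var(R) + bd·Var(Z) + (ad+bc)·covariance of R and Z, with a=5, b=9, c=2, d=-2.53.
ac·Var(R) = 5·2·18.7 = 187
bd·Var(Z) = 9·(-2.53)·2.9 = -66.033
(ad+bc)·covariance of R and Z = (5.35)·4 = 21.4
covariance of M and Q = 187 + (-66.033) + 21.4 = 142.367.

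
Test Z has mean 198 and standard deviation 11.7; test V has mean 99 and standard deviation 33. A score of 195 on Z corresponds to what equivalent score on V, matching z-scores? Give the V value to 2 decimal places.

z = (195 − 198)/11.7 ≈ -0.2564.
V = 99 + z·33 = 99 + (195 − 198)·33/11.7 ≈ 90.54.

V = 90.54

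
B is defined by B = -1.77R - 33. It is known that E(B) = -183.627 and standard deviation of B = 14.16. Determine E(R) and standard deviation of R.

From B = -1.77R - 33: E(B) = a·E(R) + b, so E(R) = (E(B) − b)/a = (-183.627 − (-33))/(-1.77) = 85.1.
standard deviation of B = |a|·standard deviation of R, so standard deviation of R = 14.16/|-1.77| = 8.

E(R) = 85.1, standard deviation of R = 8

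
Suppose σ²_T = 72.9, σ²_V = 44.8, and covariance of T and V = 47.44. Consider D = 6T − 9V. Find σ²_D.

σ²_D = a²·σ²_T + b²·σ²_V + 2ab·covariance of T and V with a = 6, b = -9.
= 6²·72.9 + (-9)²·44.8 + 2·6·(-9)·47.44
= 2624.4 + 3628.8 + (-5123.52) = 1129.68.

σ²_D = 1129.68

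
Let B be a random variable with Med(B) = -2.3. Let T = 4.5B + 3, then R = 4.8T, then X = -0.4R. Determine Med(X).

Med(X) = 14.112

Med(T) = 4.5·(-2.3) + 3 = -7.35.
Med(R) = 4.8·(-7.35) = -35.28.
Med(X) = (-0.4)·(-35.28) = 14.112.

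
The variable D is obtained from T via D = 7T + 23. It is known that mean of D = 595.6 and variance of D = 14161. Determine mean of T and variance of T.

mean of T = 81.8, variance of T = 289

From D = 7T + 23: mean of D = a·mean of T + b, so mean of T = (mean of D − b)/a = (595.6 − 23)/7 = 81.8.
variance of D = a²·variance of T, so variance of T = 14161/7² = 289.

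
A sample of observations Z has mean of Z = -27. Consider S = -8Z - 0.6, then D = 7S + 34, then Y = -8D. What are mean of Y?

mean of S = (-8)·(-27) + (-0.6) = 215.4.
mean of D = 7·215.4 + 34 = 1541.8.
mean of Y = (-8)·1541.8 = -12334.4.

mean of Y = -12334.4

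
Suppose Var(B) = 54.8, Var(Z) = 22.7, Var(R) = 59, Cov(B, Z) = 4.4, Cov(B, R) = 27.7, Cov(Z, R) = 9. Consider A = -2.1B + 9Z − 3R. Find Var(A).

Var(A) = 2308.068

Var(A) = a²·Var(B) + b²·Var(Z) + c²·Var(R) + 2ab·Cov(B, Z) + 2ac·Cov(B, R) + 2bc·Cov(Z, R), with a = -2.1, b = 9, c = -3.
= 241.668 + 1838.7 + 531 + (-166.32) + 349.02 + (-486)
= 2308.068.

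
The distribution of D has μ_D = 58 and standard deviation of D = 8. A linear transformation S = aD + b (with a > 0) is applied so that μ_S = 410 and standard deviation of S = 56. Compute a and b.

standard deviation of S = a·standard deviation of D (a > 0), so a = 56/8 = 7.
μ_S = a·μ_D + b, so b = 410 − 7·58 = 4.

a = 7, b = 4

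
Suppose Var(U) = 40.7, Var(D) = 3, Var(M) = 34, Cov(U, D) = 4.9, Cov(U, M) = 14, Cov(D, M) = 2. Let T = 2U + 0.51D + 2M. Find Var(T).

Var(T) = a²·Var(U) + b²·Var(D) + c²·Var(M) + 2ab·Cov(U, D) + 2ac·Cov(U, M) + 2bc·Cov(D, M), with a = 2, b = 0.51, c = 2.
= 162.8 + 0.7803 + 136 + 9.996 + 112 + 4.08
= 425.6563.

Var(T) = 425.6563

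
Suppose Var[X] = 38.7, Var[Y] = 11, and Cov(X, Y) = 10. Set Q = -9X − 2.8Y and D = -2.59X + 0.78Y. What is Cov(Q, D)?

By bilinearity, Cov(Q, D) = ac·Var[X] + bd·Var[Y] + (ad+bc)·Cov(X, Y), with a=-9, b=-2.8, c=-2.59, d=0.78.
ac·Var[X] = (-9)·(-2.59)·38.7 = 902.097
bd·Var[Y] = (-2.8)·0.78·11 = -24.024
(ad+bc)·Cov(X, Y) = (0.232)·10 = 2.32
Cov(Q, D) = 902.097 + (-24.024) + 2.32 = 880.393.

Cov(Q, D) = 880.393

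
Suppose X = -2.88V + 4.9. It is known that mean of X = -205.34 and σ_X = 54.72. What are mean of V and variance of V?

From X = -2.88V + 4.9: mean of X = a·mean of V + b, so mean of V = (mean of X − b)/a = (-205.34 − 4.9)/(-2.88) = 73.
variance of X = 54.72² = 2994.2784.
variance of X = a²·variance of V, so variance of V = 2994.2784/(-2.88)² = 361.

mean of V = 73, variance of V = 361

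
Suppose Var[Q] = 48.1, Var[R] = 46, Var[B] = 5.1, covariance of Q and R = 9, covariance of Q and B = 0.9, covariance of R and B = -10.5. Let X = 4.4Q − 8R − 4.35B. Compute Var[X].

Var[X] = a²·Var[Q] + b²·Var[R] + c²·Var[B] + 2ab·covariance of Q and R + 2ac·covariance of Q and B + 2bc·covariance of R and B, with a = 4.4, b = -8, c = -4.35.
= 931.216 + 2944 + 96.50475 + (-633.6) + (-34.452) + (-730.8)
= 2572.86875.

Var[X] = 2572.86875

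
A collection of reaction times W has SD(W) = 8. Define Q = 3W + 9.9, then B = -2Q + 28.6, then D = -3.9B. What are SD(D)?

SD(Q) = |3|·8 = 24.
SD(B) = |-2|·24 = 48.
SD(D) = |-3.9|·48 = 187.2.

SD(D) = 187.2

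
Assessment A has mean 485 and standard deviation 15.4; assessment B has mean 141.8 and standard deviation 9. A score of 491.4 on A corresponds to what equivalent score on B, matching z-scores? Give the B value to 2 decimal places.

z = (491.4 − 485)/15.4 ≈ 0.4156.
B = 141.8 + z·9 = 141.8 + (491.4 − 485)·9/15.4 ≈ 145.54.

B = 145.54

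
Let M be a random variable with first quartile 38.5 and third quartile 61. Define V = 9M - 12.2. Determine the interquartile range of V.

IQR(V) = 202.5

IQR of M = Q3 − Q1 = 61 − 38.5 = 22.5.
Under V = aM + b, IQR(V) = |a|·IQR(M) = |9|·22.5 = 202.5 (shifts cancel; spread scales by |a|).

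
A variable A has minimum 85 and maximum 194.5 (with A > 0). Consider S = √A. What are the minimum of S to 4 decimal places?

√A is increasing on this domain, so min(S) comes from min(A) = 85: min(S) = √(85) ≈ 9.2195.

min(S) = 9.2195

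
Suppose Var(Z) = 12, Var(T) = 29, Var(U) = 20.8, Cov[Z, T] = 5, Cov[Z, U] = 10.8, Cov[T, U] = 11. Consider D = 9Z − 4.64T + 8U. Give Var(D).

Var(D) = 3248.5184

Var(D) = a²·Var(Z) + b²·Var(T) + c²·Var(U) + 2ab·Cov[Z, T] + 2ac·Cov[Z, U] + 2bc·Cov[T, U], with a = 9, b = -4.64, c = 8.
= 972 + 624.3584 + 1331.2 + (-417.6) + 1555.2 + (-816.64)
= 3248.5184.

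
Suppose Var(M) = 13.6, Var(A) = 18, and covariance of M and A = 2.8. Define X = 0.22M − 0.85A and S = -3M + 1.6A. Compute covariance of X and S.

covariance of X and S = -25.3304

By bilinearity, covariance of X and S = ac·Var(M) + bd·Var(A) + (ad+bc)·covariance of M and A, with a=0.22, b=-0.85, c=-3, d=1.6.
ac·Var(M) = 0.22·(-3)·13.6 = -8.976
bd·Var(A) = (-0.85)·1.6·18 = -24.48
(ad+bc)·covariance of M and A = (2.902)·2.8 = 8.1256
covariance of X and S = -8.976 + (-24.48) + 8.1256 = -25.3304.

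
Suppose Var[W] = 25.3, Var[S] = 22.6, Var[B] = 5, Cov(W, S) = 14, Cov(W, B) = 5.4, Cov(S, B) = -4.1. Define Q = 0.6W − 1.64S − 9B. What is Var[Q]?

Var[Q] = a²·Var[W] + b²·Var[S] + c²·Var[B] + 2ab·Cov(W, S) + 2ac·Cov(W, B) + 2bc·Cov(S, B), with a = 0.6, b = -1.64, c = -9.
= 9.108 + 60.78496 + 405 + (-27.552) + (-58.32) + (-121.032)
= 267.98896.

Var[Q] = 267.98896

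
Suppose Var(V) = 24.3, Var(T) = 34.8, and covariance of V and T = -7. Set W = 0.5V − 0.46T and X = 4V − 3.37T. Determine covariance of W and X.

covariance of W and X = 127.22196

By bilinearity, covariance of W and X = ac·Var(V) + bd·Var(T) + (ad+bc)·covariance of V and T, with a=0.5, b=-0.46, c=4, d=-3.37.
ac·Var(V) = 0.5·4·24.3 = 48.6
bd·Var(T) = (-0.46)·(-3.37)·34.8 = 53.94696
(ad+bc)·covariance of V and T = (-3.525)·(-7) = 24.675
covariance of W and X = 48.6 + 53.94696 + 24.675 = 127.22196.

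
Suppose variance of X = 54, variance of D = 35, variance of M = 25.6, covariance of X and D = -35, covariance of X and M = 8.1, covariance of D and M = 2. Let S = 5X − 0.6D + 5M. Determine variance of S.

variance of S = 2605.6

variance of S = a²·variance of X + b²·variance of D + c²·variance of M + 2ab·covariance of X and D + 2ac·covariance of X and M + 2bc·covariance of D and M, with a = 5, b = -0.6, c = 5.
= 1350 + 12.6 + 640 + 210 + 405 + (-12)
= 2605.6.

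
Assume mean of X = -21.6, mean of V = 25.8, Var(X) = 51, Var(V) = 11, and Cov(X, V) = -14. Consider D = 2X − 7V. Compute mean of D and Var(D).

mean of D = 2·mean of X + (-7)·mean of V = 2·(-21.6) + (-7)·25.8 = -223.8.
Var(D) = a²·Var(X) + b²·Var(V) + 2ab·Cov(X, V) with a = 2, b = -7.
= 2²·51 + (-7)²·11 + 2·2·(-7)·(-14)
= 204 + 539 + 392 = 1135.

mean of D = -223.8, Var(D) = 1135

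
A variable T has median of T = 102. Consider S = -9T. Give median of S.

A linear map preserves order up to sign, so median of S = a·median of T + b = (-9)·102 = -918.

median of S = -918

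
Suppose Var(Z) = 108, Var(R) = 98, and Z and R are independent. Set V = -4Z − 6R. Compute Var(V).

Var(V) = 5256

Var(V) = a²·Var(Z) + b²·Var(R) + 2ab·covariance of Z and R with a = -4, b = -6.
Independence gives covariance of Z and R = 0.
= (-4)²·108 + (-6)²·98 + 2·(-4)·(-6)·0
= 1728 + 3528 + 0 = 5256.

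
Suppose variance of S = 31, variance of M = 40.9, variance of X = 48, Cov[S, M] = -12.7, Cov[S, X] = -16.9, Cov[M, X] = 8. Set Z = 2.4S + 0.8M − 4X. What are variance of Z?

variance of Z = a²·variance of S + b²·variance of M + c²·variance of X + 2ab·Cov[S, M] + 2ac·Cov[S, X] + 2bc·Cov[M, X], with a = 2.4, b = 0.8, c = -4.
= 178.56 + 26.176 + 768 + (-48.768) + 324.48 + (-51.2)
= 1197.248.

variance of Z = 1197.248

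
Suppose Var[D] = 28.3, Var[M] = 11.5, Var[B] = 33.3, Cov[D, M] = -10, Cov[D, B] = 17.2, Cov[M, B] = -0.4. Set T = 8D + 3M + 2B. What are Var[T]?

Var[T] = a²·Var[D] + b²·Var[M] + c²·Var[B] + 2ab·Cov[D, M] + 2ac·Cov[D, B] + 2bc·Cov[M, B], with a = 8, b = 3, c = 2.
= 1811.2 + 103.5 + 133.2 + (-480) + 550.4 + (-4.8)
= 2113.5.

Var[T] = 2113.5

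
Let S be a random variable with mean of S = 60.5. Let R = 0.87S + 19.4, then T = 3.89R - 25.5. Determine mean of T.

mean of T = 254.71615

mean of R = 0.87·60.5 + 19.4 = 72.035.
mean of T = 3.89·72.035 + (-25.5) = 254.71615.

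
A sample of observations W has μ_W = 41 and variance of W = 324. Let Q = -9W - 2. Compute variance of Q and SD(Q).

variance of Q = 26244, SD(Q) = 162

Q = -9W - 2 is linear with a = -9, b = -2.
variance of Q = a²·variance of W = (-9)²·324 = 26244 (the additive constant -2 does not affect variance).
SD(W) = √324 = 18.
SD(Q) = |a|·SD(W) = |-9|·18 = 162.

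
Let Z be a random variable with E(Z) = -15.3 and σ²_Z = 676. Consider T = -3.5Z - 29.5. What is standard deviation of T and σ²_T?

standard deviation of T = 91, σ²_T = 8281

T = -3.5Z - 29.5 is linear with a = -3.5, b = -29.5.
standard deviation of Z = √676 = 26.
standard deviation of T = |a|·standard deviation of Z = |-3.5|·26 = 91.
σ²_T = a²·σ²_Z = (-3.5)²·676 = 8281 (the additive constant -29.5 does not affect variance).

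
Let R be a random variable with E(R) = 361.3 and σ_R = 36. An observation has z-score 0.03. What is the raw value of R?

R = E(R) + z·σ_R = 361.3 + 0.03·36 = 362.38.

R = 362.38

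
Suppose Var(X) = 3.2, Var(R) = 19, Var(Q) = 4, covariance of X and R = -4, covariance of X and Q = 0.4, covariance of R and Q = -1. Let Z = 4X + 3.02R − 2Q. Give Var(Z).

Var(Z) = a²·Var(X) + b²·Var(R) + c²·Var(Q) + 2ab·covariance of X and R + 2ac·covariance of X and Q + 2bc·covariance of R and Q, with a = 4, b = 3.02, c = -2.
= 51.2 + 173.2876 + 16 + (-96.64) + (-6.4) + 12.08
= 149.5276.

Var(Z) = 149.5276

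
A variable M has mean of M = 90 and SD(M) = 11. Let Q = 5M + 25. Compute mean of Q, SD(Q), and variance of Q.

mean of Q = 475, SD(Q) = 55, variance of Q = 3025

Q = 5M + 25 is linear with a = 5, b = 25.
mean of Q = a·mean of M + b = 5·90 + 25 = 475.
SD(Q) = |a|·SD(M) = |5|·11 = 55.
variance of M = 11² = 121.
variance of Q = a²·variance of M = 5²·121 = 3025 (the additive constant 25 does not affect variance).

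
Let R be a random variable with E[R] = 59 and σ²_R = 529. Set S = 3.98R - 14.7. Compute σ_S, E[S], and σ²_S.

S = 3.98R - 14.7 is linear with a = 3.98, b = -14.7.
σ_R = √529 = 23.
σ_S = |a|·σ_R = |3.98|·23 = 91.54.
E[S] = a·E[R] + b = 3.98·59 + (-14.7) = 220.12.
σ²_S = a²·σ²_R = 3.98²·529 = 8379.5716 (the additive constant -14.7 does not affect variance).

σ_S = 91.54, E[S] = 220.12, σ²_S = 8379.5716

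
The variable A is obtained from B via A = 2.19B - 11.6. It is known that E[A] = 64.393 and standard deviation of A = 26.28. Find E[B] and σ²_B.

From A = 2.19B - 11.6: E[A] = a·E[B] + b, so E[B] = (E[A] − b)/a = (64.393 − (-11.6))/2.19 = 34.7.
σ²_A = 26.28² = 690.6384.
σ²_A = a²·σ²_B, so σ²_B = 690.6384/2.19² = 144.

E[B] = 34.7, σ²_B = 144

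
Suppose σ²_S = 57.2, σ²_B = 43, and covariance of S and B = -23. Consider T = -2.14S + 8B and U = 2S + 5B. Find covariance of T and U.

By bilinearity, covariance of T and U = ac·σ²_S + bd·σ²_B + (ad+bc)·covariance of S and B, with a=-2.14, b=8, c=2, d=5.
ac·σ²_S = (-2.14)·2·57.2 = -244.816
bd·σ²_B = 8·5·43 = 1720
(ad+bc)·covariance of S and B = (5.3)·(-23) = -121.9
covariance of T and U = -244.816 + 1720 + (-121.9) = 1353.284.

covariance of T and U = 1353.284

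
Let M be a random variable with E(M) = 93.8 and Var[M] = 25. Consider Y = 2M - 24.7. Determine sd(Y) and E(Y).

sd(Y) = 10, E(Y) = 162.9

Y = 2M - 24.7 is linear with a = 2, b = -24.7.
sd(M) = √25 = 5.
sd(Y) = |a|·sd(M) = |2|·5 = 10.
E(Y) = a·E(M) + b = 2·93.8 + (-24.7) = 162.9.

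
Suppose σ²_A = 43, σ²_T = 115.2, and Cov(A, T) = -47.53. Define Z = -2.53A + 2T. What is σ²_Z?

σ²_Z = a²·σ²_A + b²·σ²_T + 2ab·Cov(A, T) with a = -2.53, b = 2.
= (-2.53)²·43 + 2²·115.2 + 2·(-2.53)·2·(-47.53)
= 275.2387 + 460.8 + 481.0036 = 1217.0423.

σ²_Z = 1217.0423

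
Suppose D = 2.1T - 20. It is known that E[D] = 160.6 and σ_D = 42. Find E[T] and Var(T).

From D = 2.1T - 20: E[D] = a·E[T] + b, so E[T] = (E[D] − b)/a = (160.6 − (-20))/2.1 = 86.
Var(D) = 42² = 1764.
Var(D) = a²·Var(T), so Var(T) = 1764/2.1² = 400.

E[T] = 86, Var(T) = 400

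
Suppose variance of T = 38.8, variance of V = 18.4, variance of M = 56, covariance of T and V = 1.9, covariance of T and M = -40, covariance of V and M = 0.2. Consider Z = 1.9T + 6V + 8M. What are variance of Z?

variance of Z = 3232.988

variance of Z = a²·variance of T + b²·variance of V + c²·variance of M + 2ab·covariance of T and V + 2ac·covariance of T and M + 2bc·covariance of V and M, with a = 1.9, b = 6, c = 8.
= 140.068 + 662.4 + 3584 + 43.32 + (-1216) + 19.2
= 3232.988.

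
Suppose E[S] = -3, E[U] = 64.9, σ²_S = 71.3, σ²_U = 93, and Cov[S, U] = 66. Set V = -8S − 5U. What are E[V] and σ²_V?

E[V] = -300.5, σ²_V = 12168.2

E[V] = (-8)·E[S] + (-5)·E[U] = (-8)·(-3) + (-5)·64.9 = -300.5.
σ²_V = a²·σ²_S + b²·σ²_U + 2ab·Cov[S, U] with a = -8, b = -5.
= (-8)²·71.3 + (-5)²·93 + 2·(-8)·(-5)·66
= 4563.2 + 2325 + 5280 = 12168.2.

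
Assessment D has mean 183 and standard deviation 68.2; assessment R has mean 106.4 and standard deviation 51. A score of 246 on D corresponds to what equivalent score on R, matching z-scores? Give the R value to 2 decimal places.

z = (246 − 183)/68.2 ≈ 0.9238.
R = 106.4 + z·51 = 106.4 + (246 − 183)·51/68.2 ≈ 153.51.

R = 153.51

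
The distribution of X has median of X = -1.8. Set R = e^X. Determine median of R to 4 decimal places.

e^X is monotone on this domain, so median of R = exp(-1.8) ≈ 0.1653.

median of R = 0.1653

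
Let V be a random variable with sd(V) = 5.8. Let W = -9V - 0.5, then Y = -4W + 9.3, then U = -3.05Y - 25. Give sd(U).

sd(W) = |-9|·5.8 = 52.2.
sd(Y) = |-4|·52.2 = 208.8.
sd(U) = |-3.05|·208.8 = 636.84.

sd(U) = 636.84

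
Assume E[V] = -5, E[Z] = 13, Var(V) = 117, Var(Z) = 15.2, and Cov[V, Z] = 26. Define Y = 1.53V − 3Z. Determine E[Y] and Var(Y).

E[Y] = 1.53·E[V] + (-3)·E[Z] = 1.53·(-5) + (-3)·13 = -46.65.
Var(Y) = a²·Var(V) + b²·Var(Z) + 2ab·Cov[V, Z] with a = 1.53, b = -3.
= 1.53²·117 + (-3)²·15.2 + 2·1.53·(-3)·26
= 273.8853 + 136.8 + (-238.68) = 172.0053.

E[Y] = -46.65, Var(Y) = 172.0053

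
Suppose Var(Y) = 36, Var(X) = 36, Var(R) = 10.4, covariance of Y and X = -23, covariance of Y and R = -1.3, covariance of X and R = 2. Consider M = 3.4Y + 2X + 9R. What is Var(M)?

Var(M) = 1082.2

Var(M) = a²·Var(Y) + b²·Var(X) + c²·Var(R) + 2ab·covariance of Y and X + 2ac·covariance of Y and R + 2bc·covariance of X and R, with a = 3.4, b = 2, c = 9.
= 416.16 + 144 + 842.4 + (-312.8) + (-79.56) + 72
= 1082.2.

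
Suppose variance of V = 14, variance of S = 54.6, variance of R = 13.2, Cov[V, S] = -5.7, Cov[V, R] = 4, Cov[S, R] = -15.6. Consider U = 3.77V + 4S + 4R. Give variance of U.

variance of U = 733.3086

variance of U = a²·variance of V + b²·variance of S + c²·variance of R + 2ab·Cov[V, S] + 2ac·Cov[V, R] + 2bc·Cov[S, R], with a = 3.77, b = 4, c = 4.
= 198.9806 + 873.6 + 211.2 + (-171.912) + 120.64 + (-499.2)
= 733.3086.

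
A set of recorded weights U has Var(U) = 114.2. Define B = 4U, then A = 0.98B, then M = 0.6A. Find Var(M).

Var(B) = 4²·114.2 = 1827.2.
Var(A) = 0.98²·1827.2 = 1754.84288.
Var(M) = 0.6²·1754.84288 = 631.7434368.

Var(M) = 631.7434368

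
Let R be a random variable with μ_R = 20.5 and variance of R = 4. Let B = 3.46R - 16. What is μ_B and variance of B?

B = 3.46R - 16 is linear with a = 3.46, b = -16.
μ_B = a·μ_R + b = 3.46·20.5 + (-16) = 54.93.
variance of B = a²·variance of R = 3.46²·4 = 47.8864 (the additive constant -16 does not affect variance).

μ_B = 54.93, variance of B = 47.8864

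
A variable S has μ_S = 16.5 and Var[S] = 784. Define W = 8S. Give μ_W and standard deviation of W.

W = 8S is linear with a = 8, b = 0.
μ_W = a·μ_S + b = 8·16.5 = 132.
standard deviation of S = √784 = 28.
standard deviation of W = |a|·standard deviation of S = |8|·28 = 224.

μ_W = 132, standard deviation of W = 224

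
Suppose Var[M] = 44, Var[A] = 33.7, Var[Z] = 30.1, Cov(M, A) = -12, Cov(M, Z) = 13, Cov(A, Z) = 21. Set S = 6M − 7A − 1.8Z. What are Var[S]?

Var[S] = a²·Var[M] + b²·Var[A] + c²·Var[Z] + 2ab·Cov(M, A) + 2ac·Cov(M, Z) + 2bc·Cov(A, Z), with a = 6, b = -7, c = -1.8.
= 1584 + 1651.3 + 97.524 + 1008 + (-280.8) + 529.2
= 4589.224.

Var[S] = 4589.224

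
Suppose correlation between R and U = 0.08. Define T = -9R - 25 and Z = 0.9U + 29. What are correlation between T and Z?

Linear rescalings preserve |correlation|; the slopes -9 and 0.9 have opposite signs, so the correlation flips sign: correlation between T and Z = −correlation between R and U = -0.08.

correlation between T and Z = -0.08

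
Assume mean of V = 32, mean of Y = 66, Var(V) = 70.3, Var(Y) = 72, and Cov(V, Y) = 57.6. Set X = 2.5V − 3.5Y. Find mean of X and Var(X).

mean of X = -151, Var(X) = 313.375

mean of X = 2.5·mean of V + (-3.5)·mean of Y = 2.5·32 + (-3.5)·66 = -151.
Var(X) = a²·Var(V) + b²·Var(Y) + 2ab·Cov(V, Y) with a = 2.5, b = -3.5.
= 2.5²·70.3 + (-3.5)²·72 + 2·2.5·(-3.5)·57.6
= 439.375 + 882 + (-1008) = 313.375.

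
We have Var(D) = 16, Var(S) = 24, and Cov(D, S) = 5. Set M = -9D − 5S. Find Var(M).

Var(M) = a²·Var(D) + b²·Var(S) + 2ab·Cov(D, S) with a = -9, b = -5.
= (-9)²·16 + (-5)²·24 + 2·(-9)·(-5)·5
= 1296 + 600 + 450 = 2346.

Var(M) = 2346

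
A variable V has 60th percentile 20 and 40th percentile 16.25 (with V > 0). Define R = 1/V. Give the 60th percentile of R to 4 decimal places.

1/V is decreasing on V > 0, so percentile order reverses: P_{60}(R) uses P_{40}(V) = 16.25.
P_{60}(R) = 1/16.25 ≈ 0.0615.

60th percentile of R = 0.0615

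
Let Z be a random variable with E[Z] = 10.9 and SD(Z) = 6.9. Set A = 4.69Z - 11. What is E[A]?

A = 4.69Z - 11 is linear with a = 4.69, b = -11.
E[A] = a·E[Z] + b = 4.69·10.9 + (-11) = 40.121.

E[A] = 40.121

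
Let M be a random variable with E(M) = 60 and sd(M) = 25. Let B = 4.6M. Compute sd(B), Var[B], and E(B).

sd(B) = 115, Var[B] = 13225, E(B) = 276

B = 4.6M is linear with a = 4.6, b = 0.
sd(B) = |a|·sd(M) = |4.6|·25 = 115.
Var[M] = 25² = 625.
Var[B] = a²·Var[M] = 4.6²·625 = 13225.
E(B) = a·E(M) + b = 4.6·60 = 276.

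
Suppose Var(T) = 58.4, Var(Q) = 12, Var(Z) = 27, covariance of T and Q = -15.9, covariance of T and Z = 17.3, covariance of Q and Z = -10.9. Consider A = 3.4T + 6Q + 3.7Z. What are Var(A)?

Var(A) = 779.322

Var(A) = a²·Var(T) + b²·Var(Q) + c²·Var(Z) + 2ab·covariance of T and Q + 2ac·covariance of T and Z + 2bc·covariance of Q and Z, with a = 3.4, b = 6, c = 3.7.
= 675.104 + 432 + 369.63 + (-648.72) + 435.268 + (-483.96)
= 779.322.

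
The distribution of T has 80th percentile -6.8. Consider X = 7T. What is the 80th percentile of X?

Since a = 7 > 0 the transformation is increasing, so the 80th percentile of X = a·(P_{80} of T) + b = 7·(-6.8) = -47.6.

80th percentile of X = -47.6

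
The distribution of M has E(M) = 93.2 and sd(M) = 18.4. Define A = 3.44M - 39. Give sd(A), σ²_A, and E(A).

A = 3.44M - 39 is linear with a = 3.44, b = -39.
sd(A) = |a|·sd(M) = |3.44|·18.4 = 63.296.
σ²_M = 18.4² = 338.56.
σ²_A = a²·σ²_M = 3.44²·338.56 = 4006.383616 (the additive constant -39 does not affect variance).
E(A) = a·E(M) + b = 3.44·93.2 + (-39) = 281.608.

sd(A) = 63.296, σ²_A = 4006.383616, E(A) = 281.608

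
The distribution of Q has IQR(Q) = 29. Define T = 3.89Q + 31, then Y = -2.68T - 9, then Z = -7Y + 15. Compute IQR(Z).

IQR(T) = |3.89|·29 = 112.81.
IQR(Y) = |-2.68|·112.81 = 302.3308.
IQR(Z) = |-7|·302.3308 = 2116.3156.

IQR(Z) = 2116.3156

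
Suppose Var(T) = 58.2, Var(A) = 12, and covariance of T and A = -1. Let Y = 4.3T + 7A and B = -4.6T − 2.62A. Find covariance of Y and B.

By bilinearity, covariance of Y and B = ac·Var(T) + bd·Var(A) + (ad+bc)·covariance of T and A, with a=4.3, b=7, c=-4.6, d=-2.62.
ac·Var(T) = 4.3·(-4.6)·58.2 = -1151.196
bd·Var(A) = 7·(-2.62)·12 = -220.08
(ad+bc)·covariance of T and A = (-43.466)·(-1) = 43.466
covariance of Y and B = -1151.196 + (-220.08) + 43.466 = -1327.81.

covariance of Y and B = -1327.81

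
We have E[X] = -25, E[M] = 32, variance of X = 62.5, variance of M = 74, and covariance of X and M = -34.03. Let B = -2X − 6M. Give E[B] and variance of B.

E[B] = (-2)·E[X] + (-6)·E[M] = (-2)·(-25) + (-6)·32 = -142.
variance of B = a²·variance of X + b²·variance of M + 2ab·covariance of X and M with a = -2, b = -6.
= (-2)²·62.5 + (-6)²·74 + 2·(-2)·(-6)·(-34.03)
= 250 + 2664 + (-816.72) = 2097.28.

E[B] = -142, variance of B = 2097.28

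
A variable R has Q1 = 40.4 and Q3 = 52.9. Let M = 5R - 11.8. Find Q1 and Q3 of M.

Q1(M) = 190.2, Q3(M) = 252.7

a = 5 > 0: Q1(M) = a·Q1(R)+b = 190.2, Q3(M) = a·Q3(R)+b = 252.7.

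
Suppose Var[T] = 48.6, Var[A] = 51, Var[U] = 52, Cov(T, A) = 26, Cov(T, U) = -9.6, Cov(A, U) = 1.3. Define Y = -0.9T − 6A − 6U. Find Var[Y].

Var[Y] = a²·Var[T] + b²·Var[A] + c²·Var[U] + 2ab·Cov(T, A) + 2ac·Cov(T, U) + 2bc·Cov(A, U), with a = -0.9, b = -6, c = -6.
= 39.366 + 1836 + 1872 + 280.8 + (-103.68) + 93.6
= 4018.086.

Var[Y] = 4018.086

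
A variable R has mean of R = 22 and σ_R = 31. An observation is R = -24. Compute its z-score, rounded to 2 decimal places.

z = -1.48

z = (R − mean of R) / σ_R = (-24 − 22) / 31 ≈ -1.48.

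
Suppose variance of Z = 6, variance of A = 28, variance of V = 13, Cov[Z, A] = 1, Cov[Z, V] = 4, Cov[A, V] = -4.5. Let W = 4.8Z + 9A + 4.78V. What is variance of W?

variance of W = a²·variance of Z + b²·variance of A + c²·variance of V + 2ab·Cov[Z, A] + 2ac·Cov[Z, V] + 2bc·Cov[A, V], with a = 4.8, b = 9, c = 4.78.
= 138.24 + 2268 + 297.0292 + 86.4 + 183.552 + (-387.18)
= 2586.0412.

variance of W = 2586.0412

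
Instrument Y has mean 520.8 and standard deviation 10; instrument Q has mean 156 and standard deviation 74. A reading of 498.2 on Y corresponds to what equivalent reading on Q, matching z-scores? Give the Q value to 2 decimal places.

z = (498.2 − 520.8)/10 = -2.26.
Q = 156 + z·74 = 156 + (498.2 − 520.8)·74/10 = -11.24.

Q = -11.24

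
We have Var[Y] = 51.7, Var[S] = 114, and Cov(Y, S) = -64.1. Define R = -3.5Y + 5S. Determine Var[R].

Var[R] = 5726.825

Var[R] = a²·Var[Y] + b²·Var[S] + 2ab·Cov(Y, S) with a = -3.5, b = 5.
= (-3.5)²·51.7 + 5²·114 + 2·(-3.5)·5·(-64.1)
= 633.325 + 2850 + 2243.5 = 5726.825.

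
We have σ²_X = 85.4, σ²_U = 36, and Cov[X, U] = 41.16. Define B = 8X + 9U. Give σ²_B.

σ²_B = 14308.64

σ²_B = a²·σ²_X + b²·σ²_U + 2ab·Cov[X, U] with a = 8, b = 9.
= 8²·85.4 + 9²·36 + 2·8·9·41.16
= 5465.6 + 2916 + 5927.04 = 14308.64.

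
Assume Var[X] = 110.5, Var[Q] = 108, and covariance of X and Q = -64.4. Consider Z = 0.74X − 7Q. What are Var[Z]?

Var[Z] = 6019.6938

Var[Z] = a²·Var[X] + b²·Var[Q] + 2ab·covariance of X and Q with a = 0.74, b = -7.
= 0.74²·110.5 + (-7)²·108 + 2·0.74·(-7)·(-64.4)
= 60.5098 + 5292 + 667.184 = 6019.6938.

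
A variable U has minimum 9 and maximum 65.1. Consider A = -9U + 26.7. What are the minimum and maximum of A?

a = -9 < 0, so order reverses: min(A) = a·max(U)+b = (-9)·65.1 + 26.7 = -559.2; max(A) = a·min(U)+b = (-9)·9 + 26.7 = -54.3.

min(A) = -559.2, max(A) = -54.3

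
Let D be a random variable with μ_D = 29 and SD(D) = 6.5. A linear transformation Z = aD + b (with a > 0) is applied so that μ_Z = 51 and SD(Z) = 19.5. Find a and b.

a = 3, b = -36

SD(Z) = a·SD(D) (a > 0), so a = 19.5/6.5 = 3.
μ_Z = a·μ_D + b, so b = 51 − 3·29 = -36.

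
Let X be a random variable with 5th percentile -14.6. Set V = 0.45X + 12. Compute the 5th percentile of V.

5th percentile of V = 5.43

Since a = 0.45 > 0 the transformation is increasing, so the 5th percentile of V = a·(P_{5} of X) + b = 0.45·(-14.6) + 12 = 5.43.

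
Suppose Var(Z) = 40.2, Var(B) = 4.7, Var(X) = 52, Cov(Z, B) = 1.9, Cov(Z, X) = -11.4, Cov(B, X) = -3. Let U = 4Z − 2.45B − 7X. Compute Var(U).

Var(U) = 3717.67175

Var(U) = a²·Var(Z) + b²·Var(B) + c²·Var(X) + 2ab·Cov(Z, B) + 2ac·Cov(Z, X) + 2bc·Cov(B, X), with a = 4, b = -2.45, c = -7.
= 643.2 + 28.21175 + 2548 + (-37.24) + 638.4 + (-102.9)
= 3717.67175.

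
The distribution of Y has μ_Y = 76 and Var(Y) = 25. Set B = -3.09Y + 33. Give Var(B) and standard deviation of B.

Var(B) = 238.7025, standard deviation of B = 15.45

B = -3.09Y + 33 is linear with a = -3.09, b = 33.
Var(B) = a²·Var(Y) = (-3.09)²·25 = 238.7025 (the additive constant 33 does not affect variance).
standard deviation of Y = √25 = 5.
standard deviation of B = |a|·standard deviation of Y = |-3.09|·5 = 15.45.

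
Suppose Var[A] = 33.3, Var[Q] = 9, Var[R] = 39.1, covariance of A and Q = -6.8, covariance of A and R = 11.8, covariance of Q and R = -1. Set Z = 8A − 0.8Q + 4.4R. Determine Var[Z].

Var[Z] = a²·Var[A] + b²·Var[Q] + c²·Var[R] + 2ab·covariance of A and Q + 2ac·covariance of A and R + 2bc·covariance of Q and R, with a = 8, b = -0.8, c = 4.4.
= 2131.2 + 5.76 + 756.976 + 87.04 + 830.72 + 7.04
= 3818.736.

Var[Z] = 3818.736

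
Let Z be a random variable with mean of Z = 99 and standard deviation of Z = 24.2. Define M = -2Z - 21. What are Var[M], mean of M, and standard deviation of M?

Var[M] = 2342.56, mean of M = -219, standard deviation of M = 48.4

M = -2Z - 21 is linear with a = -2, b = -21.
Var[Z] = 24.2² = 585.64.
Var[M] = a²·Var[Z] = (-2)²·585.64 = 2342.56 (the additive constant -21 does not affect variance).
mean of M = a·mean of Z + b = (-2)·99 + (-21) = -219.
standard deviation of M = |a|·standard deviation of Z = |-2|·24.2 = 48.4.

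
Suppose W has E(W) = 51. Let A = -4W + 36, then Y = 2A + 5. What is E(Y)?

E(Y) = -331

E(A) = (-4)·51 + 36 = -168.
E(Y) = 2·(-168) + 5 = -331.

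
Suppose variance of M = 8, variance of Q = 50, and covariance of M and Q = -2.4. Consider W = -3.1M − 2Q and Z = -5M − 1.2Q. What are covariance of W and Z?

covariance of W and Z = 211.072

By bilinearity, covariance of W and Z = ac·variance of M + bd·variance of Q + (ad+bc)·covariance of M and Q, with a=-3.1, b=-2, c=-5, d=-1.2.
ac·variance of M = (-3.1)·(-5)·8 = 124
bd·variance of Q = (-2)·(-1.2)·50 = 120
(ad+bc)·covariance of M and Q = (13.72)·(-2.4) = -32.928
covariance of W and Z = 124 + 120 + (-32.928) = 211.072.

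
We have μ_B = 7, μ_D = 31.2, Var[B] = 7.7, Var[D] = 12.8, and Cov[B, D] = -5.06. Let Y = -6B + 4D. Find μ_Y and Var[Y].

μ_Y = 82.8, Var[Y] = 724.88

μ_Y = (-6)·μ_B + 4·μ_D = (-6)·7 + 4·31.2 = 82.8.
Var[Y] = a²·Var[B] + b²·Var[D] + 2ab·Cov[B, D] with a = -6, b = 4.
= (-6)²·7.7 + 4²·12.8 + 2·(-6)·4·(-5.06)
= 277.2 + 204.8 + 242.88 = 724.88.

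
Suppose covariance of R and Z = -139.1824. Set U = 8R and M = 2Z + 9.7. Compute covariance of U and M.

covariance of U and M = -2226.9184

covariance of U and M = a·c·covariance of R and Z = 8·2·(-139.1824) = -2226.9184. Additive constants drop out.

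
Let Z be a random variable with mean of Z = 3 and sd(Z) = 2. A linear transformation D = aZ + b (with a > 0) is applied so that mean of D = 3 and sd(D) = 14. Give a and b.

a = 7, b = -18

sd(D) = a·sd(Z) (a > 0), so a = 14/2 = 7.
mean of D = a·mean of Z + b, so b = 3 − 7·3 = -18.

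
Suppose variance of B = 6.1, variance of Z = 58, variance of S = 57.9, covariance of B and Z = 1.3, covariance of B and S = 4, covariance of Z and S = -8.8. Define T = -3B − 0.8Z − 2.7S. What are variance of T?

variance of T = a²·variance of B + b²·variance of Z + c²·variance of S + 2ab·covariance of B and Z + 2ac·covariance of B and S + 2bc·covariance of Z and S, with a = -3, b = -0.8, c = -2.7.
= 54.9 + 37.12 + 422.091 + 6.24 + 64.8 + (-38.016)
= 547.135.

variance of T = 547.135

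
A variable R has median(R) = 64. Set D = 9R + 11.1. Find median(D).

A linear map preserves order up to sign, so median(D) = a·median(R) + b = 9·64 + 11.1 = 587.1.

median(D) = 587.1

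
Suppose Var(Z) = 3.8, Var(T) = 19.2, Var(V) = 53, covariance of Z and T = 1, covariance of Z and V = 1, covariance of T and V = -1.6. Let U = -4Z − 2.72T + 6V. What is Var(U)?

Var(U) = a²·Var(Z) + b²·Var(T) + c²·Var(V) + 2ab·covariance of Z and T + 2ac·covariance of Z and V + 2bc·covariance of T and V, with a = -4, b = -2.72, c = 6.
= 60.8 + 142.04928 + 1908 + 21.76 + (-48) + 52.224
= 2136.83328.

Var(U) = 2136.83328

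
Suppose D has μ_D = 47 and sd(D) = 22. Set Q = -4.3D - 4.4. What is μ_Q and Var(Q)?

Q = -4.3D - 4.4 is linear with a = -4.3, b = -4.4.
μ_Q = a·μ_D + b = (-4.3)·47 + (-4.4) = -206.5.
Var(D) = 22² = 484.
Var(Q) = a²·Var(D) = (-4.3)²·484 = 8949.16 (the additive constant -4.4 does not affect variance).

μ_Q = -206.5, Var(Q) = 8949.16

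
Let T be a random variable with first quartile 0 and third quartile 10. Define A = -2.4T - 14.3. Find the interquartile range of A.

IQR of T = Q3 − Q1 = 10 − 0 = 10.
Under A = aT + b, IQR(A) = |a|·IQR(T) = |-2.4|·10 = 24 (shifts cancel; spread scales by |a|).

IQR(A) = 24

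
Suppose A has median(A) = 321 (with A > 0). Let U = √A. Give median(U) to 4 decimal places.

√A is monotone on this domain, so median(U) = √(321) ≈ 17.9165.

median(U) = 17.9165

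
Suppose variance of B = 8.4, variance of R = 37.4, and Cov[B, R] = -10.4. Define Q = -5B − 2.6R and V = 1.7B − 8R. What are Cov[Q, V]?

By bilinearity, Cov[Q, V] = ac·variance of B + bd·variance of R + (ad+bc)·Cov[B, R], with a=-5, b=-2.6, c=1.7, d=-8.
ac·variance of B = (-5)·1.7·8.4 = -71.4
bd·variance of R = (-2.6)·(-8)·37.4 = 777.92
(ad+bc)·Cov[B, R] = (35.58)·(-10.4) = -370.032
Cov[Q, V] = -71.4 + 777.92 + (-370.032) = 336.488.

Cov[Q, V] = 336.488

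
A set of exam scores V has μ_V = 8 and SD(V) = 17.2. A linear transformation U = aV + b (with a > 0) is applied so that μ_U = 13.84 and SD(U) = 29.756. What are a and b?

a = 1.73, b = 0

SD(U) = a·SD(V) (a > 0), so a = 29.756/17.2 = 1.73.
μ_U = a·μ_V + b, so b = 13.84 − 1.73·8 = 0.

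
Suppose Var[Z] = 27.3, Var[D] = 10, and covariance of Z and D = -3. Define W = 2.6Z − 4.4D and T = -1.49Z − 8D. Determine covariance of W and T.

covariance of W and T = 288.9718

By bilinearity, covariance of W and T = ac·Var[Z] + bd·Var[D] + (ad+bc)·covariance of Z and D, with a=2.6, b=-4.4, c=-1.49, d=-8.
ac·Var[Z] = 2.6·(-1.49)·27.3 = -105.7602
bd·Var[D] = (-4.4)·(-8)·10 = 352
(ad+bc)·covariance of Z and D = (-14.244)·(-3) = 42.732
covariance of W and T = -105.7602 + 352 + 42.732 = 288.9718.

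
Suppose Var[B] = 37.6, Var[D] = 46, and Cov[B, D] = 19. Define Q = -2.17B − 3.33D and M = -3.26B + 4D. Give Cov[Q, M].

Cov[Q, M] = -305.38988

By bilinearity, Cov[Q, M] = ac·Var[B] + bd·Var[D] + (ad+bc)·Cov[B, D], with a=-2.17, b=-3.33, c=-3.26, d=4.
ac·Var[B] = (-2.17)·(-3.26)·37.6 = 265.98992
bd·Var[D] = (-3.33)·4·46 = -612.72
(ad+bc)·Cov[B, D] = (2.1758)·19 = 41.3402
Cov[Q, M] = 265.98992 + (-612.72) + 41.3402 = -305.38988.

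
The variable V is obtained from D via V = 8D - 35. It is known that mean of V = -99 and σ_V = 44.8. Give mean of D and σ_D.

mean of D = -8, σ_D = 5.6

From V = 8D - 35: mean of V = a·mean of D + b, so mean of D = (mean of V − b)/a = (-99 − (-35))/8 = -8.
σ_V = |a|·σ_D, so σ_D = 44.8/|8| = 5.6.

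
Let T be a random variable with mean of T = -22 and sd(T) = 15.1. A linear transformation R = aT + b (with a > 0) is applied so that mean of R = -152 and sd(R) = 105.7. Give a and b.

sd(R) = a·sd(T) (a > 0), so a = 105.7/15.1 = 7.
mean of R = a·mean of T + b, so b = -152 − 7·(-22) = 2.

a = 7, b = 2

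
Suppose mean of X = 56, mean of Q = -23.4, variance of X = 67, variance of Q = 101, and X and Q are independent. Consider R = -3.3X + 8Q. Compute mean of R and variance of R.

mean of R = (-3.3)·mean of X + 8·mean of Q = (-3.3)·56 + 8·(-23.4) = -372.
variance of R = a²·variance of X + b²·variance of Q + 2ab·Cov[X, Q] with a = -3.3, b = 8.
Independence gives Cov[X, Q] = 0.
= (-3.3)²·67 + 8²·101 + 2·(-3.3)·8·0
= 729.63 + 6464 + 0 = 7193.63.

mean of R = -372, variance of R = 7193.63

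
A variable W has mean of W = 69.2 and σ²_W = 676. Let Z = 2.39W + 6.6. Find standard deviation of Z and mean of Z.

Z = 2.39W + 6.6 is linear with a = 2.39, b = 6.6.
standard deviation of W = √676 = 26.
standard deviation of Z = |a|·standard deviation of W = |2.39|·26 = 62.14.
mean of Z = a·mean of W + b = 2.39·69.2 + 6.6 = 171.988.

standard deviation of Z = 62.14, mean of Z = 171.988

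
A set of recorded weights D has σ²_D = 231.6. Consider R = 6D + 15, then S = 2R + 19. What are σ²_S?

σ²_S = 33350.4

σ²_R = 6²·231.6 = 8337.6.
σ²_S = 2²·8337.6 = 33350.4.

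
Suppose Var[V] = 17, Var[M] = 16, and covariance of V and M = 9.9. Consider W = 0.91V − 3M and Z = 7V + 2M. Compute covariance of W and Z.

covariance of W and Z = -177.592

By bilinearity, covariance of W and Z = ac·Var[V] + bd·Var[M] + (ad+bc)·covariance of V and M, with a=0.91, b=-3, c=7, d=2.
ac·Var[V] = 0.91·7·17 = 108.29
bd·Var[M] = (-3)·2·16 = -96
(ad+bc)·covariance of V and M = (-19.18)·9.9 = -189.882
covariance of W and Z = 108.29 + (-96) + (-189.882) = -177.592.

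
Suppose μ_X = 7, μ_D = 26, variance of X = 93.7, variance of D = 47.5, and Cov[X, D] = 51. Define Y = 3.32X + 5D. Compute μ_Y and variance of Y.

μ_Y = 3.32·μ_X + 5·μ_D = 3.32·7 + 5·26 = 153.24.
variance of Y = a²·variance of X + b²·variance of D + 2ab·Cov[X, D] with a = 3.32, b = 5.
= 3.32²·93.7 + 5²·47.5 + 2·3.32·5·51
= 1032.79888 + 1187.5 + 1693.2 = 3913.49888.

μ_Y = 153.24, variance of Y = 3913.49888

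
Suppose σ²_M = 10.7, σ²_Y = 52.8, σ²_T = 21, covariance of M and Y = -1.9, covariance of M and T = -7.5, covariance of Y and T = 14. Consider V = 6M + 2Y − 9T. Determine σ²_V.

σ²_V = 2557.8

σ²_V = a²·σ²_M + b²·σ²_Y + c²·σ²_T + 2ab·covariance of M and Y + 2ac·covariance of M and T + 2bc·covariance of Y and T, with a = 6, b = 2, c = -9.
= 385.2 + 211.2 + 1701 + (-45.6) + 810 + (-504)
= 2557.8.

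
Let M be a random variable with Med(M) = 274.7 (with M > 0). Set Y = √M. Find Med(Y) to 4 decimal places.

Med(Y) = 16.5741

√M is monotone on this domain, so Med(Y) = √(274.7) ≈ 16.5741.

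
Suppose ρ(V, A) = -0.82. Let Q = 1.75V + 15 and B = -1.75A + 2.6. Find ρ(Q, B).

Linear rescalings preserve |correlation|; the slopes 1.75 and -1.75 have opposite signs, so the correlation flips sign: ρ(Q, B) = −ρ(V, A) = 0.82.

ρ(Q, B) = 0.82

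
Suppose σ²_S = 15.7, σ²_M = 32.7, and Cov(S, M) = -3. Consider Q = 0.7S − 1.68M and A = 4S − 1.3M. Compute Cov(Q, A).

By bilinearity, Cov(Q, A) = ac·σ²_S + bd·σ²_M + (ad+bc)·Cov(S, M), with a=0.7, b=-1.68, c=4, d=-1.3.
ac·σ²_S = 0.7·4·15.7 = 43.96
bd·σ²_M = (-1.68)·(-1.3)·32.7 = 71.4168
(ad+bc)·Cov(S, M) = (-7.63)·(-3) = 22.89
Cov(Q, A) = 43.96 + 71.4168 + 22.89 = 138.2668.

Cov(Q, A) = 138.2668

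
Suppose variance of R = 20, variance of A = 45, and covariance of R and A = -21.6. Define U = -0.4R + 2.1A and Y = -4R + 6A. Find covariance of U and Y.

covariance of U and Y = 832.28

By bilinearity, covariance of U and Y = ac·variance of R + bd·variance of A + (ad+bc)·covariance of R and A, with a=-0.4, b=2.1, c=-4, d=6.
ac·variance of R = (-0.4)·(-4)·20 = 32
bd·variance of A = 2.1·6·45 = 567
(ad+bc)·covariance of R and A = (-10.8)·(-21.6) = 233.28
covariance of U and Y = 32 + 567 + 233.28 = 832.28.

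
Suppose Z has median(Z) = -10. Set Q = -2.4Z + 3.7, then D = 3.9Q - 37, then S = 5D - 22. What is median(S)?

median(S) = 333.15

median(Q) = (-2.4)·(-10) + 3.7 = 27.7.
median(D) = 3.9·27.7 + (-37) = 71.03.
median(S) = 5·71.03 + (-22) = 333.15.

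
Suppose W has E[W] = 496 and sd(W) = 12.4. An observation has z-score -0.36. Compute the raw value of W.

W = E[W] + z·sd(W) = 496 + (-0.36)·12.4 = 491.536.

W = 491.536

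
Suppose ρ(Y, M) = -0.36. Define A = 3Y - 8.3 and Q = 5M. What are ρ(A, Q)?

Linear rescalings preserve correlation up to sign; here the slopes 3 and 5 have the same sign, so ρ(A, Q) = ρ(Y, M) = -0.36.

ρ(A, Q) = -0.36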